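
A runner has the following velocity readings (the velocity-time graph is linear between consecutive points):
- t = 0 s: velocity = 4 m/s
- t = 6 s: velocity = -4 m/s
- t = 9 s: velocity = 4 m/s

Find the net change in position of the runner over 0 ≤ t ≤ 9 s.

Displacement is the signed area under the v-t curve.
0–6 s: ½(4 + -4)(6) = 0 m
6–9 s: ½(-4 + 4)(3) = 0 m
Net displacement = 0 m

0 m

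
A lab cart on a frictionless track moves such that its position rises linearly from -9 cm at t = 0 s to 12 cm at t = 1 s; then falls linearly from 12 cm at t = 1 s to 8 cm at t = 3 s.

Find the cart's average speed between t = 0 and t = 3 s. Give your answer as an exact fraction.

Average speed = (total path length)/(elapsed time); on a piecewise-linear x-t graph the path length is Σ|Δx|.
0–1 s: |Δx| = |12 − -9| = 21 cm
1–3 s: |Δx| = |8 − 12| = 4 cm
Total path = 25 cm; average speed = 25/3 = 25/3 cm/s.

25/3 cm/s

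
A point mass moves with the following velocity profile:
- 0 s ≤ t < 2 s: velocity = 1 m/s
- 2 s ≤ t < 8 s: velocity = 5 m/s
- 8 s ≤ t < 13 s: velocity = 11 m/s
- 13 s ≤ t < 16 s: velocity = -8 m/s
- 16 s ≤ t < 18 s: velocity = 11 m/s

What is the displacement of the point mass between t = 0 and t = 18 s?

85 m

Net displacement equals the area under the velocity-time graph (areas below the axis count negative).
0–2 s: 1 × 2 = 2 m
2–8 s: 5 × 6 = 30 m
8–13 s: 11 × 5 = 55 m
13–16 s: -8 × 3 = -24 m
16–18 s: 11 × 2 = 22 m
Net displacement = 85 m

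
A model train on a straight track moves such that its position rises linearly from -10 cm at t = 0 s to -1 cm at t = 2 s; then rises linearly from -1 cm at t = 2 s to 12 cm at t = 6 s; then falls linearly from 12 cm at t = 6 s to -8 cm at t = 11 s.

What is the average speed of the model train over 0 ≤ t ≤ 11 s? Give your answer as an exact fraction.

42/11 cm/s

Average speed = (total path length)/(elapsed time); on a piecewise-linear x-t graph the path length is Σ|Δx|.
0–2 s: |Δx| = |-1 − -10| = 9 cm
2–6 s: |Δx| = |12 − -1| = 13 cm
6–11 s: |Δx| = |-8 − 12| = 20 cm
Total path = 42 cm; average speed = 42/11 = 42/11 cm/s.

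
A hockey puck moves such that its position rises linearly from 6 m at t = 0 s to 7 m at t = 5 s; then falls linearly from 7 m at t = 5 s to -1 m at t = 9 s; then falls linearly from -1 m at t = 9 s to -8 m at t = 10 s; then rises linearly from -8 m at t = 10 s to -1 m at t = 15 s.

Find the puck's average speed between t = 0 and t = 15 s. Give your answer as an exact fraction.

23/15 m/s

Average speed = (total path length)/(elapsed time); on a piecewise-linear x-t graph the path length is Σ|Δx|.
0–5 s: |Δx| = |7 − 6| = 1 m
5–9 s: |Δx| = |-1 − 7| = 8 m
9–10 s: |Δx| = |-8 − -1| = 7 m
10–15 s: |Δx| = |-1 − -8| = 7 m
Total path = 23 m; average speed = 23/15 = 23/15 m/s.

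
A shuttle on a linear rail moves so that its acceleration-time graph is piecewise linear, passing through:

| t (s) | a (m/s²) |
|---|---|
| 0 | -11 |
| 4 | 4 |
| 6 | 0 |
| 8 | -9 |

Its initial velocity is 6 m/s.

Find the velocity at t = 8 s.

Δv equals the area under the a-t graph; then v = v₀ + Δv.
0–4 s: ½(-11 + 4)(4) = -14 m/s
4–6 s: ½(4 + 0)(2) = 4 m/s
6–8 s: ½(0 + -9)(2) = -9 m/s
Δv = -19 m/s, so v(8) = 6 + (-19) = -13 m/s.

-13 m/s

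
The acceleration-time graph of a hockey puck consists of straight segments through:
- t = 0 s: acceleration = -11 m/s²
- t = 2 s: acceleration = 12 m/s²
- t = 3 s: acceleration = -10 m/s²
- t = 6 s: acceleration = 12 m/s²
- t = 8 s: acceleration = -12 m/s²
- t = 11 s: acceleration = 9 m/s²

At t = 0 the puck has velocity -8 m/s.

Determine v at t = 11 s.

Δv equals the area under the a-t graph; then v = v₀ + Δv.
0–2 s: ½(-11 + 12)(2) = 1 m/s
2–3 s: ½(12 + -10)(1) = 1 m/s
3–6 s: ½(-10 + 12)(3) = 3 m/s
6–8 s: ½(12 + -12)(2) = 0 m/s
8–11 s: ½(-12 + 9)(3) = -4.5 m/s
Δv = 0.5 m/s, so v(11) = -8 + (0.5) = -7.5 m/s.

-7.5 m/s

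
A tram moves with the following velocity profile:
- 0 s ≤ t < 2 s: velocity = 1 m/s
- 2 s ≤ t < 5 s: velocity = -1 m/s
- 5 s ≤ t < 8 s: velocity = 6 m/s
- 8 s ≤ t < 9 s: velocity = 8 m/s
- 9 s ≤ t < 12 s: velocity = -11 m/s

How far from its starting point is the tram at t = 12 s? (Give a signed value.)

-8 m

Net displacement equals the area under the velocity-time graph (areas below the axis count negative).
0–2 s: 1 × 2 = 2 m
2–5 s: -1 × 3 = -3 m
5–8 s: 6 × 3 = 18 m
8–9 s: 8 × 1 = 8 m
9–12 s: -11 × 3 = -33 m
Net displacement = -8 m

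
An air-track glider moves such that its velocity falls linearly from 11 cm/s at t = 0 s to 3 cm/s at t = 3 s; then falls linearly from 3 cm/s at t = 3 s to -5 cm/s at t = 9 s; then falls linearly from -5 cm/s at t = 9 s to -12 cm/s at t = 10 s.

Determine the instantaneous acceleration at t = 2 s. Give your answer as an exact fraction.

Acceleration is the slope of the v-t graph on 0–3 s: (3 − 11)/(3 − 0) = -8/3 cm/s².

-8/3 cm/s²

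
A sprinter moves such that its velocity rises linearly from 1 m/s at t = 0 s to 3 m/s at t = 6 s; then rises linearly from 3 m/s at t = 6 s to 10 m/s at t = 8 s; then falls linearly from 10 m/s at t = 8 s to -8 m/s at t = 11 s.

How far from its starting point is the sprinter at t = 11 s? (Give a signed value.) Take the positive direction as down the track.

Displacement is the signed area under the v-t curve.
0–6 s: ½(1 + 3)(6) = 12 m
6–8 s: ½(3 + 10)(2) = 13 m
8–11 s: ½(10 + -8)(3) = 3 m
Net displacement = 28 m

28 m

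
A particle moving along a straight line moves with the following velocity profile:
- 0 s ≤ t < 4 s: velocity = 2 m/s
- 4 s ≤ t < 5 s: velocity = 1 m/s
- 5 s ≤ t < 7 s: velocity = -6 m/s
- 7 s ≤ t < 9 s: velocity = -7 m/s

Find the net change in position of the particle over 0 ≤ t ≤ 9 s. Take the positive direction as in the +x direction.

-17 m

Displacement is the signed area under the v-t curve.
0–4 s: 2 × 4 = 8 m
4–5 s: 1 × 1 = 1 m
5–7 s: -6 × 2 = -12 m
7–9 s: -7 × 2 = -14 m
Net displacement = -17 m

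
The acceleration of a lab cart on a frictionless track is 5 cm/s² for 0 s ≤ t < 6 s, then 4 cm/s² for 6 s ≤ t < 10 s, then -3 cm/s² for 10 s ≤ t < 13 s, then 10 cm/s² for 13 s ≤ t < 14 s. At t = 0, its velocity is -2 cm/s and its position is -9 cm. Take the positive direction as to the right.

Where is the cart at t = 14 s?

371.5 cm

On each constant-a segment, Δv = aΔt and Δx = v₀Δt + ½aΔt²; chain segment to segment.
0–6 s: v starts -2 cm/s; Δx = -2·6 + ½·5·6² = 78 cm; v ends 28 cm/s.
6–10 s: v starts 28 cm/s; Δx = 28·4 + ½·4·4² = 144 cm; v ends 44 cm/s.
10–13 s: v starts 44 cm/s; Δx = 44·3 + ½·-3·3² = 118.5 cm; v ends 35 cm/s.
13–14 s: v starts 35 cm/s; Δx = 35·1 + ½·10·1² = 40 cm; v ends 45 cm/s.
x(14) = -9 + Σ Δx = 371.5 cm.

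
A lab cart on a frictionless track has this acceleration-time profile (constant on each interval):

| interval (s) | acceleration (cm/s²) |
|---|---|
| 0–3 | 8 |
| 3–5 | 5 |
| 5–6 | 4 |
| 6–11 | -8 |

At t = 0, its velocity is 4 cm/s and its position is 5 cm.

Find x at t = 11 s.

269 cm

On each constant-a segment, Δv = aΔt and Δx = v₀Δt + ½aΔt²; chain segment to segment.
0–3 s: v starts 4 cm/s; Δx = 4·3 + ½·8·3² = 48 cm; v ends 28 cm/s.
3–5 s: v starts 28 cm/s; Δx = 28·2 + ½·5·2² = 66 cm; v ends 38 cm/s.
5–6 s: v starts 38 cm/s; Δx = 38·1 + ½·4·1² = 40 cm; v ends 42 cm/s.
6–11 s: v starts 42 cm/s; Δx = 42·5 + ½·-8·5² = 110 cm; v ends 2 cm/s.
x(11) = 5 + Σ Δx = 269 cm.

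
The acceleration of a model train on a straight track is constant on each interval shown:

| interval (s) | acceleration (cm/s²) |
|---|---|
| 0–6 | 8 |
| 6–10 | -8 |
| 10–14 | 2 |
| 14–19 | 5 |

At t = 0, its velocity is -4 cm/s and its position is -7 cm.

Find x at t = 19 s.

On each constant-a segment, Δv = aΔt and Δx = v₀Δt + ½aΔt²; chain segment to segment.
0–6 s: v starts -4 cm/s; Δx = -4·6 + ½·8·6² = 120 cm; v ends 44 cm/s.
6–10 s: v starts 44 cm/s; Δx = 44·4 + ½·-8·4² = 112 cm; v ends 12 cm/s.
10–14 s: v starts 12 cm/s; Δx = 12·4 + ½·2·4² = 64 cm; v ends 20 cm/s.
14–19 s: v starts 20 cm/s; Δx = 20·5 + ½·5·5² = 162.5 cm; v ends 45 cm/s.
x(19) = -7 + Σ Δx = 451.5 cm.

451.5 cm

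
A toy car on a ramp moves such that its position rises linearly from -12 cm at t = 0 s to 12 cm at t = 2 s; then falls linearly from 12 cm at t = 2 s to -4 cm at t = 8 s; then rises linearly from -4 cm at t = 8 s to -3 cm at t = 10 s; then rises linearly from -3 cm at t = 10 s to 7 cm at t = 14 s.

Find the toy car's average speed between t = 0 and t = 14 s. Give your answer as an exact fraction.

51/14 cm/s

Average speed = (total path length)/(elapsed time); on a piecewise-linear x-t graph the path length is Σ|Δx|.
0–2 s: |Δx| = |12 − -12| = 24 cm
2–8 s: |Δx| = |-4 − 12| = 16 cm
8–10 s: |Δx| = |-3 − -4| = 1 cm
10–14 s: |Δx| = |7 − -3| = 10 cm
Total path = 51 cm; average speed = 51/14 = 51/14 cm/s.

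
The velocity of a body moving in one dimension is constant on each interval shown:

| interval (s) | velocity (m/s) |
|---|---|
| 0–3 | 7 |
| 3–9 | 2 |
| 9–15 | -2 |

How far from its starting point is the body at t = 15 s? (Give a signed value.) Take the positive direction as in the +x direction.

21 m

Net displacement equals the area under the velocity-time graph (areas below the axis count negative).
0–3 s: 7 × 3 = 21 m
3–9 s: 2 × 6 = 12 m
9–15 s: -2 × 6 = -12 m
Net displacement = 21 m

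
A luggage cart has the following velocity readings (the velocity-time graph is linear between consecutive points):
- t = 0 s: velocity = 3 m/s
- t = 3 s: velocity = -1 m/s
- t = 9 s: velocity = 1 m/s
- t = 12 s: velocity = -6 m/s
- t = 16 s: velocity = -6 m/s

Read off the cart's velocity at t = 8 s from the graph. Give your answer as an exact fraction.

On 3–9 s the graph is linear from -1 to 1 m/s: v(8) = -1 + (1 − -1)·(8 − 3)/(9 − 3) = 2/3 m/s.

2/3 m/s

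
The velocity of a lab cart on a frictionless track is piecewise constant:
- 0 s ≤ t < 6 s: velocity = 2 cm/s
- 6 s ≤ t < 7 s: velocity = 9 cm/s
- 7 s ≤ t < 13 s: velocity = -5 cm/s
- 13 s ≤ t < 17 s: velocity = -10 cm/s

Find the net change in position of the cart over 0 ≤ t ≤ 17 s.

-49 cm

Displacement is the signed area under the v-t curve.
0–6 s: 2 × 6 = 12 cm
6–7 s: 9 × 1 = 9 cm
7–13 s: -5 × 6 = -30 cm
13–17 s: -10 × 4 = -40 cm
Net displacement = -49 cm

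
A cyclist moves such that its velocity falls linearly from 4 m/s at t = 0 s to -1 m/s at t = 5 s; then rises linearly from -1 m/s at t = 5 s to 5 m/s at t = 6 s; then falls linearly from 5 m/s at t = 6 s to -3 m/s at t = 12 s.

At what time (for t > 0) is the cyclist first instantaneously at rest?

v changes sign on 0–5 s (from 4 to -1); the graph is linear there, so v = 0 at t = 0 + (-4)·(5 − 0)/(-1 − 4) = 4 s.

t = 4 s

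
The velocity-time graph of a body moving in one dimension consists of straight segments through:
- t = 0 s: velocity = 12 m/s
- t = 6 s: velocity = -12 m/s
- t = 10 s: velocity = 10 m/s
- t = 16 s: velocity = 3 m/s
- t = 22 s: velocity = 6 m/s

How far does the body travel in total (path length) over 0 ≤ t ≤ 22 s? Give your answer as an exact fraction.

1366/11 m

Distance (not displacement) is the total path length: add the absolute areas under v-t.
0–6 s: v = 0 at t = 3 s; triangle areas 18 + 18 = 36 m
6–10 s: v = 0 at t = 90/11 s; triangle areas 144/11 + 100/11 = 244/11 m
10–16 s: |½(10 + 3)(6)| = 39 m
16–22 s: |½(3 + 6)(6)| = 27 m
Total distance = 1366/11 m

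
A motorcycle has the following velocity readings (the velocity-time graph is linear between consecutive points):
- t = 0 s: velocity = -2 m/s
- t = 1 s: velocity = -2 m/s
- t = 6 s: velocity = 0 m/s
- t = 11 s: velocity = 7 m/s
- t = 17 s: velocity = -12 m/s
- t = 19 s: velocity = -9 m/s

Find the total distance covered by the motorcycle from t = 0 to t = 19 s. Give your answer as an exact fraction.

2887/38 m

Total distance travelled is ∫|v| dt — sum the magnitudes of each area piece.
0–1 s: |-2| × 1 = 2 m
1–6 s: |½(-2 + 0)(5)| = 5 m
6–11 s: |½(0 + 7)(5)| = 17.5 m
11–17 s: v = 0 at t = 251/19 s; triangle areas 147/19 + 432/19 = 579/19 m
17–19 s: |½(-12 + -9)(2)| = 21 m
Total distance = 2887/38 m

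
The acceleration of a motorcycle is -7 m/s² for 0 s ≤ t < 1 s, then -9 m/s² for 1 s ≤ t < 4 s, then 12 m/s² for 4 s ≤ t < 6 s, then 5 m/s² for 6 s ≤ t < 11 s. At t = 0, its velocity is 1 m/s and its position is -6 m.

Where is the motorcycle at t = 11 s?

On each constant-a segment, Δv = aΔt and Δx = v₀Δt + ½aΔt²; chain segment to segment.
0–1 s: v starts 1 m/s; Δx = 1·1 + ½·-7·1² = -2.5 m; v ends -6 m/s.
1–4 s: v starts -6 m/s; Δx = -6·3 + ½·-9·3² = -58.5 m; v ends -33 m/s.
4–6 s: v starts -33 m/s; Δx = -33·2 + ½·12·2² = -42 m; v ends -9 m/s.
6–11 s: v starts -9 m/s; Δx = -9·5 + ½·5·5² = 17.5 m; v ends 16 m/s.
x(11) = -6 + Σ Δx = -91.5 m.

-91.5 m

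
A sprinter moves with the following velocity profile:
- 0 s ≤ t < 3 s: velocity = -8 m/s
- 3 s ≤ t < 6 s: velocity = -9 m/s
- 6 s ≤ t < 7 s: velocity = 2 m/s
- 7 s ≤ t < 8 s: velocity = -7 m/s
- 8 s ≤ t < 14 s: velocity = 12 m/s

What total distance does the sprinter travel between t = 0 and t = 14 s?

132 m

Total distance travelled is ∫|v| dt — sum the magnitudes of each area piece.
0–3 s: |-8| × 3 = 24 m
3–6 s: |-9| × 3 = 27 m
6–7 s: |2| × 1 = 2 m
7–8 s: |-7| × 1 = 7 m
8–14 s: |12| × 6 = 72 m
Total distance = 132 m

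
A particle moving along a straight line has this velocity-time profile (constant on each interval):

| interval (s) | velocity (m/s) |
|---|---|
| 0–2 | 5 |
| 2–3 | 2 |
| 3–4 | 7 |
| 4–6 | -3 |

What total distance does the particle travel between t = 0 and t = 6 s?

25 m

Total distance travelled is ∫|v| dt — sum the magnitudes of each area piece.
0–2 s: |5| × 2 = 10 m
2–3 s: |2| × 1 = 2 m
3–4 s: |7| × 1 = 7 m
4–6 s: |-3| × 2 = 6 m
Total distance = 25 m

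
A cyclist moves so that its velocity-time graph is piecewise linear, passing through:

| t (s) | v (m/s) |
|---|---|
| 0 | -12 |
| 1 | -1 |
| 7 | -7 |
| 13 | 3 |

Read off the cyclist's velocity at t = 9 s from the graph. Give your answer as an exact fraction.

-11/3 m/s

On 7–13 s the graph is linear from -7 to 3 m/s: v(9) = -7 + (3 − -7)·(9 − 7)/(13 − 7) = -11/3 m/s.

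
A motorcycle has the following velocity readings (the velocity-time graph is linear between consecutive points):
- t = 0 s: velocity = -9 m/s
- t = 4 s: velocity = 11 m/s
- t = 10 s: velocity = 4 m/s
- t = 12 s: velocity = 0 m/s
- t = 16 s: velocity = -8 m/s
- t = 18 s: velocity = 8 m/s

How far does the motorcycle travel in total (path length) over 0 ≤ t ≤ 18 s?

93.2 m

Total distance travelled is ∫|v| dt — sum the magnitudes of each area piece.
0–4 s: v = 0 at t = 1.8 s; triangle areas 8.1 + 12.1 = 20.2 m
4–10 s: |½(11 + 4)(6)| = 45 m
10–12 s: |½(4 + 0)(2)| = 4 m
12–16 s: |½(0 + -8)(4)| = 16 m
16–18 s: v = 0 at t = 17 s; triangle areas 4 + 4 = 8 m
Total distance = 93.2 m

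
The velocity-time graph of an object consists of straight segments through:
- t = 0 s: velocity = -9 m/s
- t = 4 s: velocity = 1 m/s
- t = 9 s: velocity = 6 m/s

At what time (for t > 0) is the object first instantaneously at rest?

v changes sign on 0–4 s (from -9 to 1); the graph is linear there, so v = 0 at t = 0 + (9)·(4 − 0)/(1 − -9) = 3.6 s.

t = 3.6 s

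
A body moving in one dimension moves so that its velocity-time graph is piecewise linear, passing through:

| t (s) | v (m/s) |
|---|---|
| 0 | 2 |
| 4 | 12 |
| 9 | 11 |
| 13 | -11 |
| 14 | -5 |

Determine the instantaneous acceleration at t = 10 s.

Acceleration is the slope of the v-t graph on 9–13 s: (-11 − 11)/(13 − 9) = -5.5 m/s².

-5.5 m/s²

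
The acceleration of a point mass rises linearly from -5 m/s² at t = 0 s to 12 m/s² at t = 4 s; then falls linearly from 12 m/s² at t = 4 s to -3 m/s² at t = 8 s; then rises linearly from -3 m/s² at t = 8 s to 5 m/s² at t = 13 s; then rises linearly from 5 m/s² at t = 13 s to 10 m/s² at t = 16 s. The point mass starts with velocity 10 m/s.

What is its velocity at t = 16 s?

Δv equals the area under the a-t graph; then v = v₀ + Δv.
0–4 s: ½(-5 + 12)(4) = 14 m/s
4–8 s: ½(12 + -3)(4) = 18 m/s
8–13 s: ½(-3 + 5)(5) = 5 m/s
13–16 s: ½(5 + 10)(3) = 22.5 m/s
Δv = 59.5 m/s, so v(16) = 10 + (59.5) = 69.5 m/s.

69.5 m/s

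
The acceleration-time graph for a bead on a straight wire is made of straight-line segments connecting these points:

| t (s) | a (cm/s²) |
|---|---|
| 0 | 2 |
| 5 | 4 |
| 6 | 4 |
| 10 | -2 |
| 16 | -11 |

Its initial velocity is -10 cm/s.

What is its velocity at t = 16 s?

-26 cm/s

Δv equals the area under the a-t graph; then v = v₀ + Δv.
0–5 s: ½(2 + 4)(5) = 15 cm/s
5–6 s: 4 × 1 = 4 cm/s
6–10 s: ½(4 + -2)(4) = 4 cm/s
10–16 s: ½(-2 + -11)(6) = -39 cm/s
Δv = -16 cm/s, so v(16) = -10 + (-16) = -26 cm/s.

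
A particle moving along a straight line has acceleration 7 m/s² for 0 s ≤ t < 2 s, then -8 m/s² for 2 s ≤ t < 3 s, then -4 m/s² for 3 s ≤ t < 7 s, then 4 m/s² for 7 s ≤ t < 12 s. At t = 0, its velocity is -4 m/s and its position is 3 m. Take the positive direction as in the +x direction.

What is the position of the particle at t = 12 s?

-29 m

On each constant-a segment, Δv = aΔt and Δx = v₀Δt + ½aΔt²; chain segment to segment.
0–2 s: v starts -4 m/s; Δx = -4·2 + ½·7·2² = 6 m; v ends 10 m/s.
2–3 s: v starts 10 m/s; Δx = 10·1 + ½·-8·1² = 6 m; v ends 2 m/s.
3–7 s: v starts 2 m/s; Δx = 2·4 + ½·-4·4² = -24 m; v ends -14 m/s.
7–12 s: v starts -14 m/s; Δx = -14·5 + ½·4·5² = -20 m; v ends 6 m/s.
x(12) = 3 + Σ Δx = -29 m.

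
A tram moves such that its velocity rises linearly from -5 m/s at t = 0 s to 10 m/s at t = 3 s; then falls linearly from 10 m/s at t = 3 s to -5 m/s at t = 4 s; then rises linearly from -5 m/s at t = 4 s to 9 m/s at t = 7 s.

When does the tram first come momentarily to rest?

t = 1 s

v changes sign on 0–3 s (from -5 to 10); the graph is linear there, so v = 0 at t = 0 + (5)·(3 − 0)/(10 − -5) = 1 s.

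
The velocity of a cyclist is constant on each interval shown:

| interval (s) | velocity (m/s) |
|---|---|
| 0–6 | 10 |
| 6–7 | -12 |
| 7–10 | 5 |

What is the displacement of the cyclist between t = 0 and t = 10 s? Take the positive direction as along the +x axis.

63 m

Displacement is the signed area under the v-t curve.
0–6 s: 10 × 6 = 60 m
6–7 s: -12 × 1 = -12 m
7–10 s: 5 × 3 = 15 m
Net displacement = 63 m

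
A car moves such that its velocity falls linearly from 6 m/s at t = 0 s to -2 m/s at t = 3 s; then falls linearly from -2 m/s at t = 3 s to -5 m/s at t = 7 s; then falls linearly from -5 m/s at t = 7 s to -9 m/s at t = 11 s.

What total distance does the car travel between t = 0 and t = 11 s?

49.5 m

Total distance travelled is ∫|v| dt — sum the magnitudes of each area piece.
0–3 s: v = 0 at t = 2.25 s; triangle areas 6.75 + 0.75 = 7.5 m
3–7 s: |½(-2 + -5)(4)| = 14 m
7–11 s: |½(-5 + -9)(4)| = 28 m
Total distance = 49.5 m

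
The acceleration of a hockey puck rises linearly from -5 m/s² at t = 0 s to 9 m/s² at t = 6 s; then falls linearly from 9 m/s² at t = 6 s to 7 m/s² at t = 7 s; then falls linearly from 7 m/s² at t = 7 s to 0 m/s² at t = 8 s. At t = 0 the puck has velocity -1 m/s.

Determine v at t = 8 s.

Δv equals the area under the a-t graph; then v = v₀ + Δv.
0–6 s: ½(-5 + 9)(6) = 12 m/s
6–7 s: ½(9 + 7)(1) = 8 m/s
7–8 s: ½(7 + 0)(1) = 3.5 m/s
Δv = 23.5 m/s, so v(8) = -1 + (23.5) = 22.5 m/s.

22.5 m/s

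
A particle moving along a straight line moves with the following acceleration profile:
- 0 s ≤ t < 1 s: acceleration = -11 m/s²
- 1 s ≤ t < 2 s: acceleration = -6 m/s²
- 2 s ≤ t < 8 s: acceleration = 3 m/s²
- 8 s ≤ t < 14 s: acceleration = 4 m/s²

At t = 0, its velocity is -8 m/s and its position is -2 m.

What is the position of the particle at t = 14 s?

-103.5 m

On each constant-a segment, Δv = aΔt and Δx = v₀Δt + ½aΔt²; chain segment to segment.
0–1 s: v starts -8 m/s; Δx = -8·1 + ½·-11·1² = -13.5 m; v ends -19 m/s.
1–2 s: v starts -19 m/s; Δx = -19·1 + ½·-6·1² = -22 m; v ends -25 m/s.
2–8 s: v starts -25 m/s; Δx = -25·6 + ½·3·6² = -96 m; v ends -7 m/s.
8–14 s: v starts -7 m/s; Δx = -7·6 + ½·4·6² = 30 m; v ends 17 m/s.
x(14) = -2 + Σ Δx = -103.5 m.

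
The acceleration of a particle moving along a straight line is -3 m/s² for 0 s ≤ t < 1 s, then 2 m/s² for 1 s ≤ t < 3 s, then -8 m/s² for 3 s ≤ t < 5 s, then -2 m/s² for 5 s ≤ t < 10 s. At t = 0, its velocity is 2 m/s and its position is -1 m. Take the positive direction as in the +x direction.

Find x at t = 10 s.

-98.5 m

On each constant-a segment, Δv = aΔt and Δx = v₀Δt + ½aΔt²; chain segment to segment.
0–1 s: v starts 2 m/s; Δx = 2·1 + ½·-3·1² = 0.5 m; v ends -1 m/s.
1–3 s: v starts -1 m/s; Δx = -1·2 + ½·2·2² = 2 m; v ends 3 m/s.
3–5 s: v starts 3 m/s; Δx = 3·2 + ½·-8·2² = -10 m; v ends -13 m/s.
5–10 s: v starts -13 m/s; Δx = -13·5 + ½·-2·5² = -90 m; v ends -23 m/s.
x(10) = -1 + Σ Δx = -98.5 m.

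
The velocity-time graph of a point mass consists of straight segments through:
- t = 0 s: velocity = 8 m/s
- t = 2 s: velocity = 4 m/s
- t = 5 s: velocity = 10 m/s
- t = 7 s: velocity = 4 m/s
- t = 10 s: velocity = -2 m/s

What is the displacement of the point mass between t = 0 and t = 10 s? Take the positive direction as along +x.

Displacement is the signed area under the v-t curve.
0–2 s: ½(8 + 4)(2) = 12 m
2–5 s: ½(4 + 10)(3) = 21 m
5–7 s: ½(10 + 4)(2) = 14 m
7–10 s: ½(4 + -2)(3) = 3 m
Net displacement = 50 m

50 m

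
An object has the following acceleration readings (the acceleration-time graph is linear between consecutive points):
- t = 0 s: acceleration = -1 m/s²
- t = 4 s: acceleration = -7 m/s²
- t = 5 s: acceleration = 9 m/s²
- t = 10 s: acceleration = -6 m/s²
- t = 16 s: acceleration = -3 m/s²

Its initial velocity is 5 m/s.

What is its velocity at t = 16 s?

-29.5 m/s

Δv equals the area under the a-t graph; then v = v₀ + Δv.
0–4 s: ½(-1 + -7)(4) = -16 m/s
4–5 s: ½(-7 + 9)(1) = 1 m/s
5–10 s: ½(9 + -6)(5) = 7.5 m/s
10–16 s: ½(-6 + -3)(6) = -27 m/s
Δv = -34.5 m/s, so v(16) = 5 + (-34.5) = -29.5 m/s.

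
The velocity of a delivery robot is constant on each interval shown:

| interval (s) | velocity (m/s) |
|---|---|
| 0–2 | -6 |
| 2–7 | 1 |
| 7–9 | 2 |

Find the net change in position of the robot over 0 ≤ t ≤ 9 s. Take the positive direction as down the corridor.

Displacement is the signed area under the v-t curve.
0–2 s: -6 × 2 = -12 m
2–7 s: 1 × 5 = 5 m
7–9 s: 2 × 2 = 4 m
Net displacement = -3 m

-3 m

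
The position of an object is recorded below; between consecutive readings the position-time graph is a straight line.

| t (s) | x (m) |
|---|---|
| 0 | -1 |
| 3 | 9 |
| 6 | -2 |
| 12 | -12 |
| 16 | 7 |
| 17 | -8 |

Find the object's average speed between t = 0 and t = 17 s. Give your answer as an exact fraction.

65/17 m/s

Average speed = (total path length)/(elapsed time); on a piecewise-linear x-t graph the path length is Σ|Δx|.
0–3 s: |Δx| = |9 − -1| = 10 m
3–6 s: |Δx| = |-2 − 9| = 11 m
6–12 s: |Δx| = |-12 − -2| = 10 m
12–16 s: |Δx| = |7 − -12| = 19 m
16–17 s: |Δx| = |-8 − 7| = 15 m
Total path = 65 m; average speed = 65/17 = 65/17 m/s.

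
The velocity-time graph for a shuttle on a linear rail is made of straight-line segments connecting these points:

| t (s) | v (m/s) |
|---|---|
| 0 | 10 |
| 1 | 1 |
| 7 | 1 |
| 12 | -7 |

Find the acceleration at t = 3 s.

0 m/s²

Acceleration is the slope of the v-t graph on 1–7 s: (1 − 1)/(7 − 1) = 0 m/s².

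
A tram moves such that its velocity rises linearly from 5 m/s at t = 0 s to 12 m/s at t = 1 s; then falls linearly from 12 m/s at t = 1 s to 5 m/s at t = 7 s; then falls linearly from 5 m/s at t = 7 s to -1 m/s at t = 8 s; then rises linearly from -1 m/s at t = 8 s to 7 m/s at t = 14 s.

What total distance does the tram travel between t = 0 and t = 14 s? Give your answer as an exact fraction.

Distance (not displacement) is the total path length: add the absolute areas under v-t.
0–1 s: |½(5 + 12)(1)| = 8.5 m
1–7 s: |½(12 + 5)(6)| = 51 m
7–8 s: v = 0 at t = 47/6 s; triangle areas 25/12 + 1/12 = 13/6 m
8–14 s: v = 0 at t = 8.75 s; triangle areas 0.375 + 18.375 = 18.75 m
Total distance = 965/12 m

965/12 m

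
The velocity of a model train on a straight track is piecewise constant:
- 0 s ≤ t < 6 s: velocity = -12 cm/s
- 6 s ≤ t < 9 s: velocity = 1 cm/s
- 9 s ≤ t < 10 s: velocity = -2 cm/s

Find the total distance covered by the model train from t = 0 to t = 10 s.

77 cm

Distance (not displacement) is the total path length: add the absolute areas under v-t.
0–6 s: |-12| × 6 = 72 cm
6–9 s: |1| × 3 = 3 cm
9–10 s: |-2| × 1 = 2 cm
Total distance = 77 cm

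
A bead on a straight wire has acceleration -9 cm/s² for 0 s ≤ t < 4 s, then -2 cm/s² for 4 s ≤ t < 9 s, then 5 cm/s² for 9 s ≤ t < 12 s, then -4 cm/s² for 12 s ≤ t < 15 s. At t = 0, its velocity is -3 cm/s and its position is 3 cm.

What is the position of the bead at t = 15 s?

-545.5 cm

On each constant-a segment, Δv = aΔt and Δx = v₀Δt + ½aΔt²; chain segment to segment.
0–4 s: v starts -3 cm/s; Δx = -3·4 + ½·-9·4² = -84 cm; v ends -39 cm/s.
4–9 s: v starts -39 cm/s; Δx = -39·5 + ½·-2·5² = -220 cm; v ends -49 cm/s.
9–12 s: v starts -49 cm/s; Δx = -49·3 + ½·5·3² = -124.5 cm; v ends -34 cm/s.
12–15 s: v starts -34 cm/s; Δx = -34·3 + ½·-4·3² = -120 cm; v ends -46 cm/s.
x(15) = 3 + Σ Δx = -545.5 cm.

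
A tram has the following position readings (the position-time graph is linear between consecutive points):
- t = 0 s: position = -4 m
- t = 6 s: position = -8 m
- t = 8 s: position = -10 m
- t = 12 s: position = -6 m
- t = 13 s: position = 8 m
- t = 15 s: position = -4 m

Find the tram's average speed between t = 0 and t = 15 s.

Average speed = (total path length)/(elapsed time); on a piecewise-linear x-t graph the path length is Σ|Δx|.
0–6 s: |Δx| = |-8 − -4| = 4 m
6–8 s: |Δx| = |-10 − -8| = 2 m
8–12 s: |Δx| = |-6 − -10| = 4 m
12–13 s: |Δx| = |8 − -6| = 14 m
13–15 s: |Δx| = |-4 − 8| = 12 m
Total path = 36 m; average speed = 36/15 = 2.4 m/s.

2.4 m/s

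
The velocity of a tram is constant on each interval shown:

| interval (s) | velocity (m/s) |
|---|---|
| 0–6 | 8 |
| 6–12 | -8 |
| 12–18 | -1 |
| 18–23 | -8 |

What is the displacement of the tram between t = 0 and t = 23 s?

Displacement is the signed area under the v-t curve.
0–6 s: 8 × 6 = 48 m
6–12 s: -8 × 6 = -48 m
12–18 s: -1 × 6 = -6 m
18–23 s: -8 × 5 = -40 m
Net displacement = -46 m

-46 m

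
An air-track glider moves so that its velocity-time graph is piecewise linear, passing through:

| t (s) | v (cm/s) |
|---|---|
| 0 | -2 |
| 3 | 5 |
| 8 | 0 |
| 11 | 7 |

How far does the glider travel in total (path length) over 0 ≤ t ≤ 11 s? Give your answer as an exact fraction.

409/14 cm

Distance (not displacement) is the total path length: add the absolute areas under v-t.
0–3 s: v = 0 at t = 6/7 s; triangle areas 6/7 + 75/14 = 87/14 cm
3–8 s: |½(5 + 0)(5)| = 12.5 cm
8–11 s: |½(0 + 7)(3)| = 10.5 cm
Total distance = 409/14 cm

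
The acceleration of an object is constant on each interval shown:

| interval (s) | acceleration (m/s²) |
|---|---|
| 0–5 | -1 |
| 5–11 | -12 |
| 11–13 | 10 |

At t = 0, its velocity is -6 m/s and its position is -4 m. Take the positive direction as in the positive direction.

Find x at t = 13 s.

-474.5 m

On each constant-a segment, Δv = aΔt and Δx = v₀Δt + ½aΔt²; chain segment to segment.
0–5 s: v starts -6 m/s; Δx = -6·5 + ½·-1·5² = -42.5 m; v ends -11 m/s.
5–11 s: v starts -11 m/s; Δx = -11·6 + ½·-12·6² = -282 m; v ends -83 m/s.
11–13 s: v starts -83 m/s; Δx = -83·2 + ½·10·2² = -146 m; v ends -63 m/s.
x(13) = -4 + Σ Δx = -474.5 m.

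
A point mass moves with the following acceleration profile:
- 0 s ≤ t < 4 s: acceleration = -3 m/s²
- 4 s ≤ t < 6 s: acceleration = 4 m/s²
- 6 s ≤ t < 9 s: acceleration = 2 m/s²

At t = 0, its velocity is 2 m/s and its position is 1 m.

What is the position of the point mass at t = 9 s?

On each constant-a segment, Δv = aΔt and Δx = v₀Δt + ½aΔt²; chain segment to segment.
0–4 s: v starts 2 m/s; Δx = 2·4 + ½·-3·4² = -16 m; v ends -10 m/s.
4–6 s: v starts -10 m/s; Δx = -10·2 + ½·4·2² = -12 m; v ends -2 m/s.
6–9 s: v starts -2 m/s; Δx = -2·3 + ½·2·3² = 3 m; v ends 4 m/s.
x(9) = 1 + Σ Δx = -24 m.

-24 m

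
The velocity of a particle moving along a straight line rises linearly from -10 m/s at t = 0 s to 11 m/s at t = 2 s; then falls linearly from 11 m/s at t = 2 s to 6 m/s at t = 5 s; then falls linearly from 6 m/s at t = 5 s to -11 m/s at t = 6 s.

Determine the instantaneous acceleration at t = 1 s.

10.5 m/s²

Acceleration is the slope of the v-t graph on 0–2 s: (11 − -10)/(2 − 0) = 10.5 m/s².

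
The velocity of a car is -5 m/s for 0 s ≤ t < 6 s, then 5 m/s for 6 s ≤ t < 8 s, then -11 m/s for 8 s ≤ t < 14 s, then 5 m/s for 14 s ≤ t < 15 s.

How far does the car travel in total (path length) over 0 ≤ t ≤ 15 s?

Total distance travelled is ∫|v| dt — sum the magnitudes of each area piece.
0–6 s: |-5| × 6 = 30 m
6–8 s: |5| × 2 = 10 m
8–14 s: |-11| × 6 = 66 m
14–15 s: |5| × 1 = 5 m
Total distance = 111 m

111 m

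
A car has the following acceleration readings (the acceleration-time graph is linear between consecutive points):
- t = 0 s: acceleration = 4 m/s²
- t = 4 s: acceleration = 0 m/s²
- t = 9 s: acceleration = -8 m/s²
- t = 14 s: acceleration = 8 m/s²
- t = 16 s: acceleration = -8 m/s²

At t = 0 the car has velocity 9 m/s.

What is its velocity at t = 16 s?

Δv equals the area under the a-t graph; then v = v₀ + Δv.
0–4 s: ½(4 + 0)(4) = 8 m/s
4–9 s: ½(0 + -8)(5) = -20 m/s
9–14 s: ½(-8 + 8)(5) = 0 m/s
14–16 s: ½(8 + -8)(2) = 0 m/s
Δv = -12 m/s, so v(16) = 9 + (-12) = -3 m/s.

-3 m/s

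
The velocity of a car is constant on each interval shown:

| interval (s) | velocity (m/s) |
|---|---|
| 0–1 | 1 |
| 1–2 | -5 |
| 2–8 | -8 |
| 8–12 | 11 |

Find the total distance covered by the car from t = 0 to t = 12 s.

Total distance travelled is ∫|v| dt — sum the magnitudes of each area piece.
0–1 s: |1| × 1 = 1 m
1–2 s: |-5| × 1 = 5 m
2–8 s: |-8| × 6 = 48 m
8–12 s: |11| × 4 = 44 m
Total distance = 98 m

98 m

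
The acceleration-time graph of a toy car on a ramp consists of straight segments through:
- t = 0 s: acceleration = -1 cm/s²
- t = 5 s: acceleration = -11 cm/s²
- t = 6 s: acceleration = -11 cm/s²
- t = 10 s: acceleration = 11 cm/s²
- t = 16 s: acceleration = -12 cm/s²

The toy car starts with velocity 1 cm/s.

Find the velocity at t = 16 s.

-43 cm/s

Δv equals the area under the a-t graph; then v = v₀ + Δv.
0–5 s: ½(-1 + -11)(5) = -30 cm/s
5–6 s: -11 × 1 = -11 cm/s
6–10 s: ½(-11 + 11)(4) = 0 cm/s
10–16 s: ½(11 + -12)(6) = -3 cm/s
Δv = -44 cm/s, so v(16) = 1 + (-44) = -43 cm/s.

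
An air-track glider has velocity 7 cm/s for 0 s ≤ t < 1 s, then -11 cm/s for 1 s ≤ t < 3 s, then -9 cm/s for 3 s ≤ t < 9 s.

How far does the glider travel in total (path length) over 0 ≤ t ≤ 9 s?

Distance (not displacement) is the total path length: add the absolute areas under v-t.
0–1 s: |7| × 1 = 7 cm
1–3 s: |-11| × 2 = 22 cm
3–9 s: |-9| × 6 = 54 cm
Total distance = 83 cm

83 cm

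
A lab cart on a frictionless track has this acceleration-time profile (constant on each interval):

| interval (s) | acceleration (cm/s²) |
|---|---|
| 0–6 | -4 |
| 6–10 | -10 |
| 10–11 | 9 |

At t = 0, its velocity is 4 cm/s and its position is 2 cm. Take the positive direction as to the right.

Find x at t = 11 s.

On each constant-a segment, Δv = aΔt and Δx = v₀Δt + ½aΔt²; chain segment to segment.
0–6 s: v starts 4 cm/s; Δx = 4·6 + ½·-4·6² = -48 cm; v ends -20 cm/s.
6–10 s: v starts -20 cm/s; Δx = -20·4 + ½·-10·4² = -160 cm; v ends -60 cm/s.
10–11 s: v starts -60 cm/s; Δx = -60·1 + ½·9·1² = -55.5 cm; v ends -51 cm/s.
x(11) = 2 + Σ Δx = -261.5 cm.

-261.5 cm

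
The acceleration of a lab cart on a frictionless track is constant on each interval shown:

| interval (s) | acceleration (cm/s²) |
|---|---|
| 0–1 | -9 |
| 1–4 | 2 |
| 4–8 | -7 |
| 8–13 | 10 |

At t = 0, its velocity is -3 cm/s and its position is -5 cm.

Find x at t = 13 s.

On each constant-a segment, Δv = aΔt and Δx = v₀Δt + ½aΔt²; chain segment to segment.
0–1 s: v starts -3 cm/s; Δx = -3·1 + ½·-9·1² = -7.5 cm; v ends -12 cm/s.
1–4 s: v starts -12 cm/s; Δx = -12·3 + ½·2·3² = -27 cm; v ends -6 cm/s.
4–8 s: v starts -6 cm/s; Δx = -6·4 + ½·-7·4² = -80 cm; v ends -34 cm/s.
8–13 s: v starts -34 cm/s; Δx = -34·5 + ½·10·5² = -45 cm; v ends 16 cm/s.
x(13) = -5 + Σ Δx = -164.5 cm.

-164.5 cm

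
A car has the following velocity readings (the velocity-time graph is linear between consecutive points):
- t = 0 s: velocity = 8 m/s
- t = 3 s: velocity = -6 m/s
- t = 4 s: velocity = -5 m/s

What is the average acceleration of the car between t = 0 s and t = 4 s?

-3.25 m/s²

Average acceleration = Δv/Δt = (-5 − 8)/(4 − 0) = -3.25 m/s².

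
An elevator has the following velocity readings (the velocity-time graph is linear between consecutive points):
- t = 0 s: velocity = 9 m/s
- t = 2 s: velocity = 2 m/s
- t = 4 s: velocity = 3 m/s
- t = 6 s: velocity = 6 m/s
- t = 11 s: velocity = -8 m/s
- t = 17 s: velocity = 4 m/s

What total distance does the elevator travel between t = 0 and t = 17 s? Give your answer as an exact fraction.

440/7 m

Total distance travelled is ∫|v| dt — sum the magnitudes of each area piece.
0–2 s: |½(9 + 2)(2)| = 11 m
2–4 s: |½(2 + 3)(2)| = 5 m
4–6 s: |½(3 + 6)(2)| = 9 m
6–11 s: v = 0 at t = 57/7 s; triangle areas 45/7 + 80/7 = 125/7 m
11–17 s: v = 0 at t = 15 s; triangle areas 16 + 4 = 20 m
Total distance = 440/7 m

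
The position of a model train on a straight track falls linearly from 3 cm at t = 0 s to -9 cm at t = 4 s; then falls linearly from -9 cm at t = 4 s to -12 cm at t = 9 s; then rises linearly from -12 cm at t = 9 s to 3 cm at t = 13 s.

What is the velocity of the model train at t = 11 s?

3.75 cm/s

Velocity is the slope of the x-t graph on 9–13 s: (3 − -12)/(13 − 9) = 3.75 cm/s.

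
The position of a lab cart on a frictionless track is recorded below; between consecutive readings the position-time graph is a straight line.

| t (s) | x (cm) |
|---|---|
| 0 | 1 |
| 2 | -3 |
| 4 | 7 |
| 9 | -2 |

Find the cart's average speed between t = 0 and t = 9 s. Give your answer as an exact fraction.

Average speed = (total path length)/(elapsed time); on a piecewise-linear x-t graph the path length is Σ|Δx|.
0–2 s: |Δx| = |-3 − 1| = 4 cm
2–4 s: |Δx| = |7 − -3| = 10 cm
4–9 s: |Δx| = |-2 − 7| = 9 cm
Total path = 23 cm; average speed = 23/9 = 23/9 cm/s.

23/9 cm/s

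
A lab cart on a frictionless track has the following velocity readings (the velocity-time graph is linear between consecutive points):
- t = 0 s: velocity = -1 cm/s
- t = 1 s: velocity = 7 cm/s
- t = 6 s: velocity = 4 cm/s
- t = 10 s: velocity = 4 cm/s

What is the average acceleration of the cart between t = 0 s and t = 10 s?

Average acceleration = Δv/Δt = (4 − -1)/(10 − 0) = 0.5 cm/s².

0.5 cm/s²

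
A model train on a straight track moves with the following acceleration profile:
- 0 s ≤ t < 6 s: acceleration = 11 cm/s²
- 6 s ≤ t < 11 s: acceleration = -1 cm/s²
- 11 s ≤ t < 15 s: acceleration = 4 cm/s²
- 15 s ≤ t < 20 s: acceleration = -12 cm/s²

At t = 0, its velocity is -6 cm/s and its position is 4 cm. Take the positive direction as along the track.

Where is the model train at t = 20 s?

On each constant-a segment, Δv = aΔt and Δx = v₀Δt + ½aΔt²; chain segment to segment.
0–6 s: v starts -6 cm/s; Δx = -6·6 + ½·11·6² = 162 cm; v ends 60 cm/s.
6–11 s: v starts 60 cm/s; Δx = 60·5 + ½·-1·5² = 287.5 cm; v ends 55 cm/s.
11–15 s: v starts 55 cm/s; Δx = 55·4 + ½·4·4² = 252 cm; v ends 71 cm/s.
15–20 s: v starts 71 cm/s; Δx = 71·5 + ½·-12·5² = 205 cm; v ends 11 cm/s.
x(20) = 4 + Σ Δx = 910.5 cm.

910.5 cm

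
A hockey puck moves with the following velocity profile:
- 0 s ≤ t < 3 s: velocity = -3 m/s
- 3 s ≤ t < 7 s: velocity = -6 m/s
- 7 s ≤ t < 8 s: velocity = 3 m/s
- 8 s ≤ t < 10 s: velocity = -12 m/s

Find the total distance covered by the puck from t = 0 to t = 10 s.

60 m

Total distance travelled is ∫|v| dt — sum the magnitudes of each area piece.
0–3 s: |-3| × 3 = 9 m
3–7 s: |-6| × 4 = 24 m
7–8 s: |3| × 1 = 3 m
8–10 s: |-12| × 2 = 24 m
Total distance = 60 m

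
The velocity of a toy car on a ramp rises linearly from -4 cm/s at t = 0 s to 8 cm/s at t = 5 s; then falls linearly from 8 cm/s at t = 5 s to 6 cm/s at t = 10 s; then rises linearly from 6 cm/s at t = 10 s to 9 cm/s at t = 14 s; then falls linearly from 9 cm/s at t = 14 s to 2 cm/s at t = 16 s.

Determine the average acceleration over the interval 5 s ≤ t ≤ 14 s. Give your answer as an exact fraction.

1/9 cm/s²

Average acceleration = Δv/Δt = (9 − 8)/(14 − 5) = 1/9 cm/s².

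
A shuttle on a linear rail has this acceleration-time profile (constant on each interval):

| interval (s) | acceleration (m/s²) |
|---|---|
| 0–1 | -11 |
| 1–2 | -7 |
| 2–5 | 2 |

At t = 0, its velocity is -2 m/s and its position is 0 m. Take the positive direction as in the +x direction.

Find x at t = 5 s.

-75 m

On each constant-a segment, Δv = aΔt and Δx = v₀Δt + ½aΔt²; chain segment to segment.
0–1 s: v starts -2 m/s; Δx = -2·1 + ½·-11·1² = -7.5 m; v ends -13 m/s.
1–2 s: v starts -13 m/s; Δx = -13·1 + ½·-7·1² = -16.5 m; v ends -20 m/s.
2–5 s: v starts -20 m/s; Δx = -20·3 + ½·2·3² = -51 m; v ends -14 m/s.
x(5) = 0 + Σ Δx = -75 m.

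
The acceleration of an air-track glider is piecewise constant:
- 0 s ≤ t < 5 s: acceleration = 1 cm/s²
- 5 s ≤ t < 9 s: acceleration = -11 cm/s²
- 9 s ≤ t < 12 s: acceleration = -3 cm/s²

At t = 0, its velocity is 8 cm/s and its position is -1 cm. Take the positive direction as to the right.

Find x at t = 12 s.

-91 cm

On each constant-a segment, Δv = aΔt and Δx = v₀Δt + ½aΔt²; chain segment to segment.
0–5 s: v starts 8 cm/s; Δx = 8·5 + ½·1·5² = 52.5 cm; v ends 13 cm/s.
5–9 s: v starts 13 cm/s; Δx = 13·4 + ½·-11·4² = -36 cm; v ends -31 cm/s.
9–12 s: v starts -31 cm/s; Δx = -31·3 + ½·-3·3² = -106.5 cm; v ends -40 cm/s.
x(12) = -1 + Σ Δx = -91 cm.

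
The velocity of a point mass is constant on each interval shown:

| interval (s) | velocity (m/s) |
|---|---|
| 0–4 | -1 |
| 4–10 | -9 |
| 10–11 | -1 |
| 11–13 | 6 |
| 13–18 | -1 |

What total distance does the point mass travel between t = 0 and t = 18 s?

Distance (not displacement) is the total path length: add the absolute areas under v-t.
0–4 s: |-1| × 4 = 4 m
4–10 s: |-9| × 6 = 54 m
10–11 s: |-1| × 1 = 1 m
11–13 s: |6| × 2 = 12 m
13–18 s: |-1| × 5 = 5 m
Total distance = 76 m

76 m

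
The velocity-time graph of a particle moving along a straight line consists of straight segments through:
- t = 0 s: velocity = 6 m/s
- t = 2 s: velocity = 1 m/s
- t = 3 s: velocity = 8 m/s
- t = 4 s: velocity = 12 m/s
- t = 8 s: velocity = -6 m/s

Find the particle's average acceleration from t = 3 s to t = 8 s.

Average acceleration = Δv/Δt = (-6 − 8)/(8 − 3) = -2.8 m/s².

-2.8 m/s²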